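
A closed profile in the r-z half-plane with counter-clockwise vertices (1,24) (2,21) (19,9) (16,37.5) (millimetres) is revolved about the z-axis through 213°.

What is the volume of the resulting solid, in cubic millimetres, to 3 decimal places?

Volume = 10970.494 mm³

Profile (r,z), 4 vertices: (1,24) (2,21) (19,9) (16,37.5)
edge 0: (1,24)→(2,21)  cross = 1·21 − 2·24 = -27.0000; (r_i+r_j)·cross = 3·-27.0000 = -81.0000
edge 1: (2,21)→(19,9)  cross = 2·9 − 19·21 = -381.0000; (r_i+r_j)·cross = 21·-381.0000 = -8001.0000
edge 2: (19,9)→(16,37.5)  cross = 19·37.5 − 16·9 = 568.5000; (r_i+r_j)·cross = 35·568.5000 = 19897.5000
edge 3: (16,37.5)→(1,24)  cross = 16·24 − 1·37.5 = 346.5000; (r_i+r_j)·cross = 17·346.5000 = 5890.5000
Σcross = 507.0000 → A = |Σcross|/2 = 253.5000 mm²
Σ(r_i+r_j)·cross = 17706.0000 → first moment M = |Σ|/6 = 2951.0000
R_c = M/A = 2951.0000/253.5000 = 11.6410 mm
θ = 213° = 3.717551 rad
V = θ·R_c·A = 3.717551·11.6410·253.5000 = 10970.494 mm³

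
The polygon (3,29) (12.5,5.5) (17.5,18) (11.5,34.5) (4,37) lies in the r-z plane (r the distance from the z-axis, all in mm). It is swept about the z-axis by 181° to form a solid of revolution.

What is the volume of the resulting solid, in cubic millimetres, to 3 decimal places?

Volume = 7632.518 mm³

Profile (r,z), 5 vertices: (3,29) (12.5,5.5) (17.5,18) (11.5,34.5) (4,37)
edge 0: (3,29)→(12.5,5.5)  cross = 3·5.5 − 12.5·29 = -346.0000; (r_i+r_j)·cross = 15.5·-346.0000 = -5363.0000
edge 1: (12.5,5.5)→(17.5,18)  cross = 12.5·18 − 17.5·5.5 = 128.7500; (r_i+r_j)·cross = 30·128.7500 = 3862.5000
edge 2: (17.5,18)→(11.5,34.5)  cross = 17.5·34.5 − 11.5·18 = 396.7500; (r_i+r_j)·cross = 29·396.7500 = 11505.7500
edge 3: (11.5,34.5)→(4,37)  cross = 11.5·37 − 4·34.5 = 287.5000; (r_i+r_j)·cross = 15.5·287.5000 = 4456.2500
edge 4: (4,37)→(3,29)  cross = 4·29 − 3·37 = 5.0000; (r_i+r_j)·cross = 7·5.0000 = 35.0000
Σcross = 472.0000 → A = |Σcross|/2 = 236.0000 mm²
Σ(r_i+r_j)·cross = 14496.5000 → first moment M = |Σ|/6 = 2416.0833
R_c = M/A = 2416.0833/236.0000 = 10.2376 mm
θ = 181° = 3.159046 rad
V = θ·R_c·A = 3.159046·10.2376·236.0000 = 7632.518 mm³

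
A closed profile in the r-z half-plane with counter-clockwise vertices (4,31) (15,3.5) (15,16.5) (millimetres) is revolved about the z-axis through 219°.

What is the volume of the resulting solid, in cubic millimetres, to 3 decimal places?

Volume = 3097.314 mm³

Profile (r,z), 3 vertices: (4,31) (15,3.5) (15,16.5)
edge 0: (4,31)→(15,3.5)  cross = 4·3.5 − 15·31 = -451.0000; (r_i+r_j)·cross = 19·-451.0000 = -8569.0000
edge 1: (15,3.5)→(15,16.5)  cross = 15·16.5 − 15·3.5 = 195.0000; (r_i+r_j)·cross = 30·195.0000 = 5850.0000
edge 2: (15,16.5)→(4,31)  cross = 15·31 − 4·16.5 = 399.0000; (r_i+r_j)·cross = 19·399.0000 = 7581.0000
Σcross = 143.0000 → A = |Σcross|/2 = 71.5000 mm²
Σ(r_i+r_j)·cross = 4862.0000 → first moment M = |Σ|/6 = 810.3333
R_c = M/A = 810.3333/71.5000 = 11.3333 mm
θ = 219° = 3.822271 rad
V = θ·R_c·A = 3.822271·11.3333·71.5000 = 3097.314 mm³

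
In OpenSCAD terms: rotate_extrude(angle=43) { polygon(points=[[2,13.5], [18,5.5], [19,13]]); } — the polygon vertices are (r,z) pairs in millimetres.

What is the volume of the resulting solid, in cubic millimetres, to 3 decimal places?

Volume = 624.409 mm³

Profile (r,z), 3 vertices: (2,13.5) (18,5.5) (19,13)
edge 0: (2,13.5)→(18,5.5)  cross = 2·5.5 − 18·13.5 = -232.0000; (r_i+r_j)·cross = 20·-232.0000 = -4640.0000
edge 1: (18,5.5)→(19,13)  cross = 18·13 − 19·5.5 = 129.5000; (r_i+r_j)·cross = 37·129.5000 = 4791.5000
edge 2: (19,13)→(2,13.5)  cross = 19·13.5 − 2·13 = 230.5000; (r_i+r_j)·cross = 21·230.5000 = 4840.5000
Σcross = 128.0000 → A = |Σcross|/2 = 64.0000 mm²
Σ(r_i+r_j)·cross = 4992.0000 → first moment M = |Σ|/6 = 832.0000
R_c = M/A = 832.0000/64.0000 = 13.0000 mm
θ = 43° = 0.750492 rad
V = θ·R_c·A = 0.750492·13.0000·64.0000 = 624.409 mm³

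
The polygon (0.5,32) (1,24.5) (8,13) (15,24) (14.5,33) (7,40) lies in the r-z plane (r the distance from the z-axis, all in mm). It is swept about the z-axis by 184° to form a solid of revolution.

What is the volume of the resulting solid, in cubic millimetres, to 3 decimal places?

Volume = 6221.764 mm³

Profile (r,z), 6 vertices: (0.5,32) (1,24.5) (8,13) (15,24) (14.5,33) (7,40)
edge 0: (0.5,32)→(1,24.5)  cross = 0.5·24.5 − 1·32 = -19.7500; (r_i+r_j)·cross = 1.5·-19.7500 = -29.6250
edge 1: (1,24.5)→(8,13)  cross = 1·13 − 8·24.5 = -183.0000; (r_i+r_j)·cross = 9·-183.0000 = -1647.0000
edge 2: (8,13)→(15,24)  cross = 8·24 − 15·13 = -3.0000; (r_i+r_j)·cross = 23·-3.0000 = -69.0000
edge 3: (15,24)→(14.5,33)  cross = 15·33 − 14.5·24 = 147.0000; (r_i+r_j)·cross = 29.5·147.0000 = 4336.5000
edge 4: (14.5,33)→(7,40)  cross = 14.5·40 − 7·33 = 349.0000; (r_i+r_j)·cross = 21.5·349.0000 = 7503.5000
edge 5: (7,40)→(0.5,32)  cross = 7·32 − 0.5·40 = 204.0000; (r_i+r_j)·cross = 7.5·204.0000 = 1530.0000
Σcross = 494.2500 → A = |Σcross|/2 = 247.1250 mm²
Σ(r_i+r_j)·cross = 11624.3750 → first moment M = |Σ|/6 = 1937.3958
R_c = M/A = 1937.3958/247.1250 = 7.8397 mm
θ = 184° = 3.211406 rad
V = θ·R_c·A = 3.211406·7.8397·247.1250 = 6221.764 mm³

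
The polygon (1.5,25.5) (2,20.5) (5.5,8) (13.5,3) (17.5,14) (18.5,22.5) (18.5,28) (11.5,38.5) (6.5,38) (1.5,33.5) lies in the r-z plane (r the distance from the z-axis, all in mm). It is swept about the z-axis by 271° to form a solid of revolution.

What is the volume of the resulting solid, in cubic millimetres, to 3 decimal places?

Profile (r,z), 10 vertices: (1.5,25.5) (2,20.5) (5.5,8) (13.5,3) (17.5,14) (18.5,22.5) (18.5,28) (11.5,38.5) (6.5,38) (1.5,33.5)
edge 0: (1.5,25.5)→(2,20.5)  cross = 1.5·20.5 − 2·25.5 = -20.2500; (r_i+r_j)·cross = 3.5·-20.2500 = -70.8750
edge 1: (2,20.5)→(5.5,8)  cross = 2·8 − 5.5·20.5 = -96.7500; (r_i+r_j)·cross = 7.5·-96.7500 = -725.6250
edge 2: (5.5,8)→(13.5,3)  cross = 5.5·3 − 13.5·8 = -91.5000; (r_i+r_j)·cross = 19·-91.5000 = -1738.5000
edge 3: (13.5,3)→(17.5,14)  cross = 13.5·14 − 17.5·3 = 136.5000; (r_i+r_j)·cross = 31·136.5000 = 4231.5000
edge 4: (17.5,14)→(18.5,22.5)  cross = 17.5·22.5 − 18.5·14 = 134.7500; (r_i+r_j)·cross = 36·134.7500 = 4851.0000
edge 5: (18.5,22.5)→(18.5,28)  cross = 18.5·28 − 18.5·22.5 = 101.7500; (r_i+r_j)·cross = 37·101.7500 = 3764.7500
edge 6: (18.5,28)→(11.5,38.5)  cross = 18.5·38.5 − 11.5·28 = 390.2500; (r_i+r_j)·cross = 30·390.2500 = 11707.5000
edge 7: (11.5,38.5)→(6.5,38)  cross = 11.5·38 − 6.5·38.5 = 186.7500; (r_i+r_j)·cross = 18·186.7500 = 3361.5000
edge 8: (6.5,38)→(1.5,33.5)  cross = 6.5·33.5 − 1.5·38 = 160.7500; (r_i+r_j)·cross = 8·160.7500 = 1286.0000
edge 9: (1.5,33.5)→(1.5,25.5)  cross = 1.5·25.5 − 1.5·33.5 = -12.0000; (r_i+r_j)·cross = 3·-12.0000 = -36.0000
Σcross = 890.2500 → A = |Σcross|/2 = 445.1250 mm²
Σ(r_i+r_j)·cross = 26631.2500 → first moment M = |Σ|/6 = 4438.5417
R_c = M/A = 4438.5417/445.1250 = 9.9714 mm
θ = 271° = 4.729842 rad
V = θ·R_c·A = 4.729842·9.9714·445.1250 = 20993.602 mm³

Volume = 20993.602 mm³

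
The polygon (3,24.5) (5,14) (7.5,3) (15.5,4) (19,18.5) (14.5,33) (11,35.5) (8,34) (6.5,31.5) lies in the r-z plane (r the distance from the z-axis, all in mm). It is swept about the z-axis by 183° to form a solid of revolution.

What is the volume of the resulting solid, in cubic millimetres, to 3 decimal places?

Profile (r,z), 9 vertices: (3,24.5) (5,14) (7.5,3) (15.5,4) (19,18.5) (14.5,33) (11,35.5) (8,34) (6.5,31.5)
edge 0: (3,24.5)→(5,14)  cross = 3·14 − 5·24.5 = -80.5000; (r_i+r_j)·cross = 8·-80.5000 = -644.0000
edge 1: (5,14)→(7.5,3)  cross = 5·3 − 7.5·14 = -90.0000; (r_i+r_j)·cross = 12.5·-90.0000 = -1125.0000
edge 2: (7.5,3)→(15.5,4)  cross = 7.5·4 − 15.5·3 = -16.5000; (r_i+r_j)·cross = 23·-16.5000 = -379.5000
edge 3: (15.5,4)→(19,18.5)  cross = 15.5·18.5 − 19·4 = 210.7500; (r_i+r_j)·cross = 34.5·210.7500 = 7270.8750
edge 4: (19,18.5)→(14.5,33)  cross = 19·33 − 14.5·18.5 = 358.7500; (r_i+r_j)·cross = 33.5·358.7500 = 12018.1250
edge 5: (14.5,33)→(11,35.5)  cross = 14.5·35.5 − 11·33 = 151.7500; (r_i+r_j)·cross = 25.5·151.7500 = 3869.6250
edge 6: (11,35.5)→(8,34)  cross = 11·34 − 8·35.5 = 90.0000; (r_i+r_j)·cross = 19·90.0000 = 1710.0000
edge 7: (8,34)→(6.5,31.5)  cross = 8·31.5 − 6.5·34 = 31.0000; (r_i+r_j)·cross = 14.5·31.0000 = 449.5000
edge 8: (6.5,31.5)→(3,24.5)  cross = 6.5·24.5 − 3·31.5 = 64.7500; (r_i+r_j)·cross = 9.5·64.7500 = 615.1250
Σcross = 720.0000 → A = |Σcross|/2 = 360.0000 mm²
Σ(r_i+r_j)·cross = 23784.7500 → first moment M = |Σ|/6 = 3964.1250
R_c = M/A = 3964.1250/360.0000 = 11.0115 mm
θ = 183° = 3.193953 rad
V = θ·R_c·A = 3.193953·11.0115·360.0000 = 12661.227 mm³

Volume = 12661.227 mm³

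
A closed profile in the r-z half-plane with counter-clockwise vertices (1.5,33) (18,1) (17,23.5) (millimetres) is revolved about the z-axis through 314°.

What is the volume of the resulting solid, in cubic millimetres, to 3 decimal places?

Profile (r,z), 3 vertices: (1.5,33) (18,1) (17,23.5)
edge 0: (1.5,33)→(18,1)  cross = 1.5·1 − 18·33 = -592.5000; (r_i+r_j)·cross = 19.5·-592.5000 = -11553.7500
edge 1: (18,1)→(17,23.5)  cross = 18·23.5 − 17·1 = 406.0000; (r_i+r_j)·cross = 35·406.0000 = 14210.0000
edge 2: (17,23.5)→(1.5,33)  cross = 17·33 − 1.5·23.5 = 525.7500; (r_i+r_j)·cross = 18.5·525.7500 = 9726.3750
Σcross = 339.2500 → A = |Σcross|/2 = 169.6250 mm²
Σ(r_i+r_j)·cross = 12382.6250 → first moment M = |Σ|/6 = 2063.7708
R_c = M/A = 2063.7708/169.6250 = 12.1667 mm
θ = 314° = 5.480334 rad
V = θ·R_c·A = 5.480334·12.1667·169.6250 = 11310.153 mm³

Volume = 11310.153 mm³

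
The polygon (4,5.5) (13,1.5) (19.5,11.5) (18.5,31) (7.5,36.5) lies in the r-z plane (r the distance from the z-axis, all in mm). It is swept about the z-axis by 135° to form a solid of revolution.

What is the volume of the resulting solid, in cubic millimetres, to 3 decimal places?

Volume = 10990.862 mm³

Profile (r,z), 5 vertices: (4,5.5) (13,1.5) (19.5,11.5) (18.5,31) (7.5,36.5)
edge 0: (4,5.5)→(13,1.5)  cross = 4·1.5 − 13·5.5 = -65.5000; (r_i+r_j)·cross = 17·-65.5000 = -1113.5000
edge 1: (13,1.5)→(19.5,11.5)  cross = 13·11.5 − 19.5·1.5 = 120.2500; (r_i+r_j)·cross = 32.5·120.2500 = 3908.1250
edge 2: (19.5,11.5)→(18.5,31)  cross = 19.5·31 − 18.5·11.5 = 391.7500; (r_i+r_j)·cross = 38·391.7500 = 14886.5000
edge 3: (18.5,31)→(7.5,36.5)  cross = 18.5·36.5 − 7.5·31 = 442.7500; (r_i+r_j)·cross = 26·442.7500 = 11511.5000
edge 4: (7.5,36.5)→(4,5.5)  cross = 7.5·5.5 − 4·36.5 = -104.7500; (r_i+r_j)·cross = 11.5·-104.7500 = -1204.6250
Σcross = 784.5000 → A = |Σcross|/2 = 392.2500 mm²
Σ(r_i+r_j)·cross = 27988.0000 → first moment M = |Σ|/6 = 4664.6667
R_c = M/A = 4664.6667/392.2500 = 11.8921 mm
θ = 135° = 2.356194 rad
V = θ·R_c·A = 2.356194·11.8921·392.2500 = 10990.862 mm³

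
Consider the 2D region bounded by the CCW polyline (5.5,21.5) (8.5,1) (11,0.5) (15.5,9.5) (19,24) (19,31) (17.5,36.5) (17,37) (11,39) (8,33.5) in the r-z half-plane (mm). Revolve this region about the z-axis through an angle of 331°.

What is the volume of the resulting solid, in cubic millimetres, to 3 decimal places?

Profile (r,z), 10 vertices: (5.5,21.5) (8.5,1) (11,0.5) (15.5,9.5) (19,24) (19,31) (17.5,36.5) (17,37) (11,39) (8,33.5)
edge 0: (5.5,21.5)→(8.5,1)  cross = 5.5·1 − 8.5·21.5 = -177.2500; (r_i+r_j)·cross = 14·-177.2500 = -2481.5000
edge 1: (8.5,1)→(11,0.5)  cross = 8.5·0.5 − 11·1 = -6.7500; (r_i+r_j)·cross = 19.5·-6.7500 = -131.6250
edge 2: (11,0.5)→(15.5,9.5)  cross = 11·9.5 − 15.5·0.5 = 96.7500; (r_i+r_j)·cross = 26.5·96.7500 = 2563.8750
edge 3: (15.5,9.5)→(19,24)  cross = 15.5·24 − 19·9.5 = 191.5000; (r_i+r_j)·cross = 34.5·191.5000 = 6606.7500
edge 4: (19,24)→(19,31)  cross = 19·31 − 19·24 = 133.0000; (r_i+r_j)·cross = 38·133.0000 = 5054.0000
edge 5: (19,31)→(17.5,36.5)  cross = 19·36.5 − 17.5·31 = 151.0000; (r_i+r_j)·cross = 36.5·151.0000 = 5511.5000
edge 6: (17.5,36.5)→(17,37)  cross = 17.5·37 − 17·36.5 = 27.0000; (r_i+r_j)·cross = 34.5·27.0000 = 931.5000
edge 7: (17,37)→(11,39)  cross = 17·39 − 11·37 = 256.0000; (r_i+r_j)·cross = 28·256.0000 = 7168.0000
edge 8: (11,39)→(8,33.5)  cross = 11·33.5 − 8·39 = 56.5000; (r_i+r_j)·cross = 19·56.5000 = 1073.5000
edge 9: (8,33.5)→(5.5,21.5)  cross = 8·21.5 − 5.5·33.5 = -12.2500; (r_i+r_j)·cross = 13.5·-12.2500 = -165.3750
Σcross = 715.5000 → A = |Σcross|/2 = 357.7500 mm²
Σ(r_i+r_j)·cross = 26130.6250 → first moment M = |Σ|/6 = 4355.1042
R_c = M/A = 4355.1042/357.7500 = 12.1736 mm
θ = 331° = 5.777040 rad
V = θ·R_c·A = 5.777040·12.1736·357.7500 = 25159.610 mm³

Volume = 25159.610 mm³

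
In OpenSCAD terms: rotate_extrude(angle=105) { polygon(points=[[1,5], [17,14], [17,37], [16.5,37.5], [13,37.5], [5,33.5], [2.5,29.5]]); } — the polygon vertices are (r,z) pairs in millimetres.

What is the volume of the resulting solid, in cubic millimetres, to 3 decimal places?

Volume = 6620.252 mm³

Profile (r,z), 7 vertices: (1,5) (17,14) (17,37) (16.5,37.5) (13,37.5) (5,33.5) (2.5,29.5)
edge 0: (1,5)→(17,14)  cross = 1·14 − 17·5 = -71.0000; (r_i+r_j)·cross = 18·-71.0000 = -1278.0000
edge 1: (17,14)→(17,37)  cross = 17·37 − 17·14 = 391.0000; (r_i+r_j)·cross = 34·391.0000 = 13294.0000
edge 2: (17,37)→(16.5,37.5)  cross = 17·37.5 − 16.5·37 = 27.0000; (r_i+r_j)·cross = 33.5·27.0000 = 904.5000
edge 3: (16.5,37.5)→(13,37.5)  cross = 16.5·37.5 − 13·37.5 = 131.2500; (r_i+r_j)·cross = 29.5·131.2500 = 3871.8750
edge 4: (13,37.5)→(5,33.5)  cross = 13·33.5 − 5·37.5 = 248.0000; (r_i+r_j)·cross = 18·248.0000 = 4464.0000
edge 5: (5,33.5)→(2.5,29.5)  cross = 5·29.5 − 2.5·33.5 = 63.7500; (r_i+r_j)·cross = 7.5·63.7500 = 478.1250
edge 6: (2.5,29.5)→(1,5)  cross = 2.5·5 − 1·29.5 = -17.0000; (r_i+r_j)·cross = 3.5·-17.0000 = -59.5000
Σcross = 773.0000 → A = |Σcross|/2 = 386.5000 mm²
Σ(r_i+r_j)·cross = 21675.0000 → first moment M = |Σ|/6 = 3612.5000
R_c = M/A = 3612.5000/386.5000 = 9.3467 mm
θ = 105° = 1.832596 rad
V = θ·R_c·A = 1.832596·9.3467·386.5000 = 6620.252 mm³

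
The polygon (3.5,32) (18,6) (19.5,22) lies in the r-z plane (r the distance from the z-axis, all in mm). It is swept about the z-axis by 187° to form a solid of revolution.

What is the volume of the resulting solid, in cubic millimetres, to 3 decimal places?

Profile (r,z), 3 vertices: (3.5,32) (18,6) (19.5,22)
edge 0: (3.5,32)→(18,6)  cross = 3.5·6 − 18·32 = -555.0000; (r_i+r_j)·cross = 21.5·-555.0000 = -11932.5000
edge 1: (18,6)→(19.5,22)  cross = 18·22 − 19.5·6 = 279.0000; (r_i+r_j)·cross = 37.5·279.0000 = 10462.5000
edge 2: (19.5,22)→(3.5,32)  cross = 19.5·32 − 3.5·22 = 547.0000; (r_i+r_j)·cross = 23·547.0000 = 12581.0000
Σcross = 271.0000 → A = |Σcross|/2 = 135.5000 mm²
Σ(r_i+r_j)·cross = 11111.0000 → first moment M = |Σ|/6 = 1851.8333
R_c = M/A = 1851.8333/135.5000 = 13.6667 mm
θ = 187° = 3.263766 rad
V = θ·R_c·A = 3.263766·13.6667·135.5000 = 6043.950 mm³

Volume = 6043.950 mm³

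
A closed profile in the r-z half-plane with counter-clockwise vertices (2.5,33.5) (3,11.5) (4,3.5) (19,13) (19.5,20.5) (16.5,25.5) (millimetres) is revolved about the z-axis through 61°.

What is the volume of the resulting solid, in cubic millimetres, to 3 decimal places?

Volume = 3420.080 mm³

Profile (r,z), 6 vertices: (2.5,33.5) (3,11.5) (4,3.5) (19,13) (19.5,20.5) (16.5,25.5)
edge 0: (2.5,33.5)→(3,11.5)  cross = 2.5·11.5 − 3·33.5 = -71.7500; (r_i+r_j)·cross = 5.5·-71.7500 = -394.6250
edge 1: (3,11.5)→(4,3.5)  cross = 3·3.5 − 4·11.5 = -35.5000; (r_i+r_j)·cross = 7·-35.5000 = -248.5000
edge 2: (4,3.5)→(19,13)  cross = 4·13 − 19·3.5 = -14.5000; (r_i+r_j)·cross = 23·-14.5000 = -333.5000
edge 3: (19,13)→(19.5,20.5)  cross = 19·20.5 − 19.5·13 = 136.0000; (r_i+r_j)·cross = 38.5·136.0000 = 5236.0000
edge 4: (19.5,20.5)→(16.5,25.5)  cross = 19.5·25.5 − 16.5·20.5 = 159.0000; (r_i+r_j)·cross = 36·159.0000 = 5724.0000
edge 5: (16.5,25.5)→(2.5,33.5)  cross = 16.5·33.5 − 2.5·25.5 = 489.0000; (r_i+r_j)·cross = 19·489.0000 = 9291.0000
Σcross = 662.2500 → A = |Σcross|/2 = 331.1250 mm²
Σ(r_i+r_j)·cross = 19274.3750 → first moment M = |Σ|/6 = 3212.3958
R_c = M/A = 3212.3958/331.1250 = 9.7015 mm
θ = 61° = 1.064651 rad
V = θ·R_c·A = 1.064651·9.7015·331.1250 = 3420.080 mm³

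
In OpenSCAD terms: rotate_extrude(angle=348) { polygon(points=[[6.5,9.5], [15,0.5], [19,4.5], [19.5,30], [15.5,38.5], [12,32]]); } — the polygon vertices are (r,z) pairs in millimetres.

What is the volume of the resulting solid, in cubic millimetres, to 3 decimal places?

Volume = 27070.685 mm³

Profile (r,z), 6 vertices: (6.5,9.5) (15,0.5) (19,4.5) (19.5,30) (15.5,38.5) (12,32)
edge 0: (6.5,9.5)→(15,0.5)  cross = 6.5·0.5 − 15·9.5 = -139.2500; (r_i+r_j)·cross = 21.5·-139.2500 = -2993.8750
edge 1: (15,0.5)→(19,4.5)  cross = 15·4.5 − 19·0.5 = 58.0000; (r_i+r_j)·cross = 34·58.0000 = 1972.0000
edge 2: (19,4.5)→(19.5,30)  cross = 19·30 − 19.5·4.5 = 482.2500; (r_i+r_j)·cross = 38.5·482.2500 = 18566.6250
edge 3: (19.5,30)→(15.5,38.5)  cross = 19.5·38.5 − 15.5·30 = 285.7500; (r_i+r_j)·cross = 35·285.7500 = 10001.2500
edge 4: (15.5,38.5)→(12,32)  cross = 15.5·32 − 12·38.5 = 34.0000; (r_i+r_j)·cross = 27.5·34.0000 = 935.0000
edge 5: (12,32)→(6.5,9.5)  cross = 12·9.5 − 6.5·32 = -94.0000; (r_i+r_j)·cross = 18.5·-94.0000 = -1739.0000
Σcross = 626.7500 → A = |Σcross|/2 = 313.3750 mm²
Σ(r_i+r_j)·cross = 26742.0000 → first moment M = |Σ|/6 = 4457.0000
R_c = M/A = 4457.0000/313.3750 = 14.2226 mm
θ = 348° = 6.073746 rad
V = θ·R_c·A = 6.073746·14.2226·313.3750 = 27070.685 mm³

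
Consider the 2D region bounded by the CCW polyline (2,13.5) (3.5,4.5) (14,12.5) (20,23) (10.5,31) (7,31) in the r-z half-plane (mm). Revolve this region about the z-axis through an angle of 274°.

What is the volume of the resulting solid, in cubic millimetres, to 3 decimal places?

Profile (r,z), 6 vertices: (2,13.5) (3.5,4.5) (14,12.5) (20,23) (10.5,31) (7,31)
edge 0: (2,13.5)→(3.5,4.5)  cross = 2·4.5 − 3.5·13.5 = -38.2500; (r_i+r_j)·cross = 5.5·-38.2500 = -210.3750
edge 1: (3.5,4.5)→(14,12.5)  cross = 3.5·12.5 − 14·4.5 = -19.2500; (r_i+r_j)·cross = 17.5·-19.2500 = -336.8750
edge 2: (14,12.5)→(20,23)  cross = 14·23 − 20·12.5 = 72.0000; (r_i+r_j)·cross = 34·72.0000 = 2448.0000
edge 3: (20,23)→(10.5,31)  cross = 20·31 − 10.5·23 = 378.5000; (r_i+r_j)·cross = 30.5·378.5000 = 11544.2500
edge 4: (10.5,31)→(7,31)  cross = 10.5·31 − 7·31 = 108.5000; (r_i+r_j)·cross = 17.5·108.5000 = 1898.7500
edge 5: (7,31)→(2,13.5)  cross = 7·13.5 − 2·31 = 32.5000; (r_i+r_j)·cross = 9·32.5000 = 292.5000
Σcross = 534.0000 → A = |Σcross|/2 = 267.0000 mm²
Σ(r_i+r_j)·cross = 15636.2500 → first moment M = |Σ|/6 = 2606.0417
R_c = M/A = 2606.0417/267.0000 = 9.7605 mm
θ = 274° = 4.782202 rad
V = θ·R_c·A = 4.782202·9.7605·267.0000 = 12462.618 mm³

Volume = 12462.618 mm³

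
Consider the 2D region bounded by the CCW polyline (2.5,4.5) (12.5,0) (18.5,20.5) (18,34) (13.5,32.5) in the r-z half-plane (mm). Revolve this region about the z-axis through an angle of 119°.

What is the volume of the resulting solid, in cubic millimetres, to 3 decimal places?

Volume = 7003.102 mm³

Profile (r,z), 5 vertices: (2.5,4.5) (12.5,0) (18.5,20.5) (18,34) (13.5,32.5)
edge 0: (2.5,4.5)→(12.5,0)  cross = 2.5·0 − 12.5·4.5 = -56.2500; (r_i+r_j)·cross = 15·-56.2500 = -843.7500
edge 1: (12.5,0)→(18.5,20.5)  cross = 12.5·20.5 − 18.5·0 = 256.2500; (r_i+r_j)·cross = 31·256.2500 = 7943.7500
edge 2: (18.5,20.5)→(18,34)  cross = 18.5·34 − 18·20.5 = 260.0000; (r_i+r_j)·cross = 36.5·260.0000 = 9490.0000
edge 3: (18,34)→(13.5,32.5)  cross = 18·32.5 − 13.5·34 = 126.0000; (r_i+r_j)·cross = 31.5·126.0000 = 3969.0000
edge 4: (13.5,32.5)→(2.5,4.5)  cross = 13.5·4.5 − 2.5·32.5 = -20.5000; (r_i+r_j)·cross = 16·-20.5000 = -328.0000
Σcross = 565.5000 → A = |Σcross|/2 = 282.7500 mm²
Σ(r_i+r_j)·cross = 20231.0000 → first moment M = |Σ|/6 = 3371.8333
R_c = M/A = 3371.8333/282.7500 = 11.9251 mm
θ = 119° = 2.076942 rad
V = θ·R_c·A = 2.076942·11.9251·282.7500 = 7003.102 mm³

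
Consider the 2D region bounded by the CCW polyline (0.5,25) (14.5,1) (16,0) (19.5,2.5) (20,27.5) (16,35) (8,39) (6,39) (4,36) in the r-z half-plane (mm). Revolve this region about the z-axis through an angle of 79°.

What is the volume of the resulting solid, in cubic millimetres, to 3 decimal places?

Profile (r,z), 9 vertices: (0.5,25) (14.5,1) (16,0) (19.5,2.5) (20,27.5) (16,35) (8,39) (6,39) (4,36)
edge 0: (0.5,25)→(14.5,1)  cross = 0.5·1 − 14.5·25 = -362.0000; (r_i+r_j)·cross = 15·-362.0000 = -5430.0000
edge 1: (14.5,1)→(16,0)  cross = 14.5·0 − 16·1 = -16.0000; (r_i+r_j)·cross = 30.5·-16.0000 = -488.0000
edge 2: (16,0)→(19.5,2.5)  cross = 16·2.5 − 19.5·0 = 40.0000; (r_i+r_j)·cross = 35.5·40.0000 = 1420.0000
edge 3: (19.5,2.5)→(20,27.5)  cross = 19.5·27.5 − 20·2.5 = 486.2500; (r_i+r_j)·cross = 39.5·486.2500 = 19206.8750
edge 4: (20,27.5)→(16,35)  cross = 20·35 − 16·27.5 = 260.0000; (r_i+r_j)·cross = 36·260.0000 = 9360.0000
edge 5: (16,35)→(8,39)  cross = 16·39 − 8·35 = 344.0000; (r_i+r_j)·cross = 24·344.0000 = 8256.0000
edge 6: (8,39)→(6,39)  cross = 8·39 − 6·39 = 78.0000; (r_i+r_j)·cross = 14·78.0000 = 1092.0000
edge 7: (6,39)→(4,36)  cross = 6·36 − 4·39 = 60.0000; (r_i+r_j)·cross = 10·60.0000 = 600.0000
edge 8: (4,36)→(0.5,25)  cross = 4·25 − 0.5·36 = 82.0000; (r_i+r_j)·cross = 4.5·82.0000 = 369.0000
Σcross = 972.2500 → A = |Σcross|/2 = 486.1250 mm²
Σ(r_i+r_j)·cross = 34385.8750 → first moment M = |Σ|/6 = 5730.9792
R_c = M/A = 5730.9792/486.1250 = 11.7891 mm
θ = 79° = 1.378810 rad
V = θ·R_c·A = 1.378810·11.7891·486.1250 = 7901.932 mm³

Volume = 7901.932 mm³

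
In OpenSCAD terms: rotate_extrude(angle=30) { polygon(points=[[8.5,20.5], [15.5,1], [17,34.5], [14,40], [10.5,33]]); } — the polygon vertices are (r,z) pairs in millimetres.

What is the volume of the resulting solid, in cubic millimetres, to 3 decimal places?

Volume = 1335.275 mm³

Profile (r,z), 5 vertices: (8.5,20.5) (15.5,1) (17,34.5) (14,40) (10.5,33)
edge 0: (8.5,20.5)→(15.5,1)  cross = 8.5·1 − 15.5·20.5 = -309.2500; (r_i+r_j)·cross = 24·-309.2500 = -7422.0000
edge 1: (15.5,1)→(17,34.5)  cross = 15.5·34.5 − 17·1 = 517.7500; (r_i+r_j)·cross = 32.5·517.7500 = 16826.8750
edge 2: (17,34.5)→(14,40)  cross = 17·40 − 14·34.5 = 197.0000; (r_i+r_j)·cross = 31·197.0000 = 6107.0000
edge 3: (14,40)→(10.5,33)  cross = 14·33 − 10.5·40 = 42.0000; (r_i+r_j)·cross = 24.5·42.0000 = 1029.0000
edge 4: (10.5,33)→(8.5,20.5)  cross = 10.5·20.5 − 8.5·33 = -65.2500; (r_i+r_j)·cross = 19·-65.2500 = -1239.7500
Σcross = 382.2500 → A = |Σcross|/2 = 191.1250 mm²
Σ(r_i+r_j)·cross = 15301.1250 → first moment M = |Σ|/6 = 2550.1875
R_c = M/A = 2550.1875/191.1250 = 13.3430 mm
θ = 30° = 0.523599 rad
V = θ·R_c·A = 0.523599·13.3430·191.1250 = 1335.275 mm³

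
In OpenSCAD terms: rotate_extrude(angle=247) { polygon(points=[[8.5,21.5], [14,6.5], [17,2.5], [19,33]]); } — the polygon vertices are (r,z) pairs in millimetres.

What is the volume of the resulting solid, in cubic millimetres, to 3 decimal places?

Volume = 10156.719 mm³

Profile (r,z), 4 vertices: (8.5,21.5) (14,6.5) (17,2.5) (19,33)
edge 0: (8.5,21.5)→(14,6.5)  cross = 8.5·6.5 − 14·21.5 = -245.7500; (r_i+r_j)·cross = 22.5·-245.7500 = -5529.3750
edge 1: (14,6.5)→(17,2.5)  cross = 14·2.5 − 17·6.5 = -75.5000; (r_i+r_j)·cross = 31·-75.5000 = -2340.5000
edge 2: (17,2.5)→(19,33)  cross = 17·33 − 19·2.5 = 513.5000; (r_i+r_j)·cross = 36·513.5000 = 18486.0000
edge 3: (19,33)→(8.5,21.5)  cross = 19·21.5 − 8.5·33 = 128.0000; (r_i+r_j)·cross = 27.5·128.0000 = 3520.0000
Σcross = 320.2500 → A = |Σcross|/2 = 160.1250 mm²
Σ(r_i+r_j)·cross = 14136.1250 → first moment M = |Σ|/6 = 2356.0208
R_c = M/A = 2356.0208/160.1250 = 14.7136 mm
θ = 247° = 4.310963 rad
V = θ·R_c·A = 4.310963·14.7136·160.1250 = 10156.719 mm³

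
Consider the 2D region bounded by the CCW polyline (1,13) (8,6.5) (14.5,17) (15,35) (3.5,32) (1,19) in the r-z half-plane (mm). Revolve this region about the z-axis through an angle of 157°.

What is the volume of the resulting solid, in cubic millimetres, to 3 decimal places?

Profile (r,z), 6 vertices: (1,13) (8,6.5) (14.5,17) (15,35) (3.5,32) (1,19)
edge 0: (1,13)→(8,6.5)  cross = 1·6.5 − 8·13 = -97.5000; (r_i+r_j)·cross = 9·-97.5000 = -877.5000
edge 1: (8,6.5)→(14.5,17)  cross = 8·17 − 14.5·6.5 = 41.7500; (r_i+r_j)·cross = 22.5·41.7500 = 939.3750
edge 2: (14.5,17)→(15,35)  cross = 14.5·35 − 15·17 = 252.5000; (r_i+r_j)·cross = 29.5·252.5000 = 7448.7500
edge 3: (15,35)→(3.5,32)  cross = 15·32 − 3.5·35 = 357.5000; (r_i+r_j)·cross = 18.5·357.5000 = 6613.7500
edge 4: (3.5,32)→(1,19)  cross = 3.5·19 − 1·32 = 34.5000; (r_i+r_j)·cross = 4.5·34.5000 = 155.2500
edge 5: (1,19)→(1,13)  cross = 1·13 − 1·19 = -6.0000; (r_i+r_j)·cross = 2·-6.0000 = -12.0000
Σcross = 582.7500 → A = |Σcross|/2 = 291.3750 mm²
Σ(r_i+r_j)·cross = 14267.6250 → first moment M = |Σ|/6 = 2377.9375
R_c = M/A = 2377.9375/291.3750 = 8.1611 mm
θ = 157° = 2.740167 rad
V = θ·R_c·A = 2.740167·8.1611·291.3750 = 6515.946 mm³

Volume = 6515.946 mm³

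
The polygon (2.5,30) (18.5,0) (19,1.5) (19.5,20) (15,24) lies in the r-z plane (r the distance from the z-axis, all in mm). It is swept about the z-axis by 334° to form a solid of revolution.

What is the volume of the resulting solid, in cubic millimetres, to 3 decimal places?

Volume = 15069.484 mm³

Profile (r,z), 5 vertices: (2.5,30) (18.5,0) (19,1.5) (19.5,20) (15,24)
edge 0: (2.5,30)→(18.5,0)  cross = 2.5·0 − 18.5·30 = -555.0000; (r_i+r_j)·cross = 21·-555.0000 = -11655.0000
edge 1: (18.5,0)→(19,1.5)  cross = 18.5·1.5 − 19·0 = 27.7500; (r_i+r_j)·cross = 37.5·27.7500 = 1040.6250
edge 2: (19,1.5)→(19.5,20)  cross = 19·20 − 19.5·1.5 = 350.7500; (r_i+r_j)·cross = 38.5·350.7500 = 13503.8750
edge 3: (19.5,20)→(15,24)  cross = 19.5·24 − 15·20 = 168.0000; (r_i+r_j)·cross = 34.5·168.0000 = 5796.0000
edge 4: (15,24)→(2.5,30)  cross = 15·30 − 2.5·24 = 390.0000; (r_i+r_j)·cross = 17.5·390.0000 = 6825.0000
Σcross = 381.5000 → A = |Σcross|/2 = 190.7500 mm²
Σ(r_i+r_j)·cross = 15510.5000 → first moment M = |Σ|/6 = 2585.0833
R_c = M/A = 2585.0833/190.7500 = 13.5522 mm
θ = 334° = 5.829400 rad
V = θ·R_c·A = 5.829400·13.5522·190.7500 = 15069.484 mm³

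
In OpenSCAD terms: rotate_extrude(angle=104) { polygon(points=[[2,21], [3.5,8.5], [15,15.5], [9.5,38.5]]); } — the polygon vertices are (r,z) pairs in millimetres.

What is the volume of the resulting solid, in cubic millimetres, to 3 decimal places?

Profile (r,z), 4 vertices: (2,21) (3.5,8.5) (15,15.5) (9.5,38.5)
edge 0: (2,21)→(3.5,8.5)  cross = 2·8.5 − 3.5·21 = -56.5000; (r_i+r_j)·cross = 5.5·-56.5000 = -310.7500
edge 1: (3.5,8.5)→(15,15.5)  cross = 3.5·15.5 − 15·8.5 = -73.2500; (r_i+r_j)·cross = 18.5·-73.2500 = -1355.1250
edge 2: (15,15.5)→(9.5,38.5)  cross = 15·38.5 − 9.5·15.5 = 430.2500; (r_i+r_j)·cross = 24.5·430.2500 = 10541.1250
edge 3: (9.5,38.5)→(2,21)  cross = 9.5·21 − 2·38.5 = 122.5000; (r_i+r_j)·cross = 11.5·122.5000 = 1408.7500
Σcross = 423.0000 → A = |Σcross|/2 = 211.5000 mm²
Σ(r_i+r_j)·cross = 10284.0000 → first moment M = |Σ|/6 = 1714.0000
R_c = M/A = 1714.0000/211.5000 = 8.1040 mm
θ = 104° = 1.815142 rad
V = θ·R_c·A = 1.815142·8.1040·211.5000 = 3111.154 mm³

Volume = 3111.154 mm³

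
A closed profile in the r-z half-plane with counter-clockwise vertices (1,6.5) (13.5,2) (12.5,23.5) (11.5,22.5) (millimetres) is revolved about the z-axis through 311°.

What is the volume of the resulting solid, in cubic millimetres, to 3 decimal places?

Volume = 6578.931 mm³

Profile (r,z), 4 vertices: (1,6.5) (13.5,2) (12.5,23.5) (11.5,22.5)
edge 0: (1,6.5)→(13.5,2)  cross = 1·2 − 13.5·6.5 = -85.7500; (r_i+r_j)·cross = 14.5·-85.7500 = -1243.3750
edge 1: (13.5,2)→(12.5,23.5)  cross = 13.5·23.5 − 12.5·2 = 292.2500; (r_i+r_j)·cross = 26·292.2500 = 7598.5000
edge 2: (12.5,23.5)→(11.5,22.5)  cross = 12.5·22.5 − 11.5·23.5 = 11.0000; (r_i+r_j)·cross = 24·11.0000 = 264.0000
edge 3: (11.5,22.5)→(1,6.5)  cross = 11.5·6.5 − 1·22.5 = 52.2500; (r_i+r_j)·cross = 12.5·52.2500 = 653.1250
Σcross = 269.7500 → A = |Σcross|/2 = 134.8750 mm²
Σ(r_i+r_j)·cross = 7272.2500 → first moment M = |Σ|/6 = 1212.0417
R_c = M/A = 1212.0417/134.8750 = 8.9864 mm
θ = 311° = 5.427974 rad
V = θ·R_c·A = 5.427974·8.9864·134.8750 = 6578.931 mm³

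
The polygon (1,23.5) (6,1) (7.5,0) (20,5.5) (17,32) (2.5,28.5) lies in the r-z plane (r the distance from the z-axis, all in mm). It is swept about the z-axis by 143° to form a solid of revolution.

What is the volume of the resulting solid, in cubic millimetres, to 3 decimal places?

Volume = 11758.332 mm³

Profile (r,z), 6 vertices: (1,23.5) (6,1) (7.5,0) (20,5.5) (17,32) (2.5,28.5)
edge 0: (1,23.5)→(6,1)  cross = 1·1 − 6·23.5 = -140.0000; (r_i+r_j)·cross = 7·-140.0000 = -980.0000
edge 1: (6,1)→(7.5,0)  cross = 6·0 − 7.5·1 = -7.5000; (r_i+r_j)·cross = 13.5·-7.5000 = -101.2500
edge 2: (7.5,0)→(20,5.5)  cross = 7.5·5.5 − 20·0 = 41.2500; (r_i+r_j)·cross = 27.5·41.2500 = 1134.3750
edge 3: (20,5.5)→(17,32)  cross = 20·32 − 17·5.5 = 546.5000; (r_i+r_j)·cross = 37·546.5000 = 20220.5000
edge 4: (17,32)→(2.5,28.5)  cross = 17·28.5 − 2.5·32 = 404.5000; (r_i+r_j)·cross = 19.5·404.5000 = 7887.7500
edge 5: (2.5,28.5)→(1,23.5)  cross = 2.5·23.5 − 1·28.5 = 30.2500; (r_i+r_j)·cross = 3.5·30.2500 = 105.8750
Σcross = 875.0000 → A = |Σcross|/2 = 437.5000 mm²
Σ(r_i+r_j)·cross = 28267.2500 → first moment M = |Σ|/6 = 4711.2083
R_c = M/A = 4711.2083/437.5000 = 10.7685 mm
θ = 143° = 2.495821 rad
V = θ·R_c·A = 2.495821·10.7685·437.5000 = 11758.332 mm³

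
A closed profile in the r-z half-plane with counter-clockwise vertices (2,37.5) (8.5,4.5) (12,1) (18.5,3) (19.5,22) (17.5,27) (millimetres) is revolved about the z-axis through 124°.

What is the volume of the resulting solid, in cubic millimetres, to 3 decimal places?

Profile (r,z), 6 vertices: (2,37.5) (8.5,4.5) (12,1) (18.5,3) (19.5,22) (17.5,27)
edge 0: (2,37.5)→(8.5,4.5)  cross = 2·4.5 − 8.5·37.5 = -309.7500; (r_i+r_j)·cross = 10.5·-309.7500 = -3252.3750
edge 1: (8.5,4.5)→(12,1)  cross = 8.5·1 − 12·4.5 = -45.5000; (r_i+r_j)·cross = 20.5·-45.5000 = -932.7500
edge 2: (12,1)→(18.5,3)  cross = 12·3 − 18.5·1 = 17.5000; (r_i+r_j)·cross = 30.5·17.5000 = 533.7500
edge 3: (18.5,3)→(19.5,22)  cross = 18.5·22 − 19.5·3 = 348.5000; (r_i+r_j)·cross = 38·348.5000 = 13243.0000
edge 4: (19.5,22)→(17.5,27)  cross = 19.5·27 − 17.5·22 = 141.5000; (r_i+r_j)·cross = 37·141.5000 = 5235.5000
edge 5: (17.5,27)→(2,37.5)  cross = 17.5·37.5 − 2·27 = 602.2500; (r_i+r_j)·cross = 19.5·602.2500 = 11743.8750
Σcross = 754.5000 → A = |Σcross|/2 = 377.2500 mm²
Σ(r_i+r_j)·cross = 26571.0000 → first moment M = |Σ|/6 = 4428.5000
R_c = M/A = 4428.5000/377.2500 = 11.7389 mm
θ = 124° = 2.164208 rad
V = θ·R_c·A = 2.164208·11.7389·377.2500 = 9584.196 mm³

Volume = 9584.196 mm³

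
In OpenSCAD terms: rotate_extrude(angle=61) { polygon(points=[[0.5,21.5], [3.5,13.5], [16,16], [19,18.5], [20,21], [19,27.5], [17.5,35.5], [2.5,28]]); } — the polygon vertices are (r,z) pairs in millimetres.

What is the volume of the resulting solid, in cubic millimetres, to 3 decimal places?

Volume = 3290.459 mm³

Profile (r,z), 8 vertices: (0.5,21.5) (3.5,13.5) (16,16) (19,18.5) (20,21) (19,27.5) (17.5,35.5) (2.5,28)
edge 0: (0.5,21.5)→(3.5,13.5)  cross = 0.5·13.5 − 3.5·21.5 = -68.5000; (r_i+r_j)·cross = 4·-68.5000 = -274.0000
edge 1: (3.5,13.5)→(16,16)  cross = 3.5·16 − 16·13.5 = -160.0000; (r_i+r_j)·cross = 19.5·-160.0000 = -3120.0000
edge 2: (16,16)→(19,18.5)  cross = 16·18.5 − 19·16 = -8.0000; (r_i+r_j)·cross = 35·-8.0000 = -280.0000
edge 3: (19,18.5)→(20,21)  cross = 19·21 − 20·18.5 = 29.0000; (r_i+r_j)·cross = 39·29.0000 = 1131.0000
edge 4: (20,21)→(19,27.5)  cross = 20·27.5 − 19·21 = 151.0000; (r_i+r_j)·cross = 39·151.0000 = 5889.0000
edge 5: (19,27.5)→(17.5,35.5)  cross = 19·35.5 − 17.5·27.5 = 193.2500; (r_i+r_j)·cross = 36.5·193.2500 = 7053.6250
edge 6: (17.5,35.5)→(2.5,28)  cross = 17.5·28 − 2.5·35.5 = 401.2500; (r_i+r_j)·cross = 20·401.2500 = 8025.0000
edge 7: (2.5,28)→(0.5,21.5)  cross = 2.5·21.5 − 0.5·28 = 39.7500; (r_i+r_j)·cross = 3·39.7500 = 119.2500
Σcross = 577.7500 → A = |Σcross|/2 = 288.8750 mm²
Σ(r_i+r_j)·cross = 18543.8750 → first moment M = |Σ|/6 = 3090.6458
R_c = M/A = 3090.6458/288.8750 = 10.6989 mm
θ = 61° = 1.064651 rad
V = θ·R_c·A = 1.064651·10.6989·288.8750 = 3290.459 mm³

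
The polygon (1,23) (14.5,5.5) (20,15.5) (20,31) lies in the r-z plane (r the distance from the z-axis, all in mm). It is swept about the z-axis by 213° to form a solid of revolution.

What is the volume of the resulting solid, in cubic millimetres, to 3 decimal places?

Profile (r,z), 4 vertices: (1,23) (14.5,5.5) (20,15.5) (20,31)
edge 0: (1,23)→(14.5,5.5)  cross = 1·5.5 − 14.5·23 = -328.0000; (r_i+r_j)·cross = 15.5·-328.0000 = -5084.0000
edge 1: (14.5,5.5)→(20,15.5)  cross = 14.5·15.5 − 20·5.5 = 114.7500; (r_i+r_j)·cross = 34.5·114.7500 = 3958.8750
edge 2: (20,15.5)→(20,31)  cross = 20·31 − 20·15.5 = 310.0000; (r_i+r_j)·cross = 40·310.0000 = 12400.0000
edge 3: (20,31)→(1,23)  cross = 20·23 − 1·31 = 429.0000; (r_i+r_j)·cross = 21·429.0000 = 9009.0000
Σcross = 525.7500 → A = |Σcross|/2 = 262.8750 mm²
Σ(r_i+r_j)·cross = 20283.8750 → first moment M = |Σ|/6 = 3380.6458
R_c = M/A = 3380.6458/262.8750 = 12.8603 mm
θ = 213° = 3.717551 rad
V = θ·R_c·A = 3.717551·12.8603·262.8750 = 12567.724 mm³

Volume = 12567.724 mm³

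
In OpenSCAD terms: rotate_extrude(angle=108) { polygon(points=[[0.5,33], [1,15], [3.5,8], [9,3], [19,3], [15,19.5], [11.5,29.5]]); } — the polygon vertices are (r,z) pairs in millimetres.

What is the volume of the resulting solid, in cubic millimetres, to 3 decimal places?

Profile (r,z), 7 vertices: (0.5,33) (1,15) (3.5,8) (9,3) (19,3) (15,19.5) (11.5,29.5)
edge 0: (0.5,33)→(1,15)  cross = 0.5·15 − 1·33 = -25.5000; (r_i+r_j)·cross = 1.5·-25.5000 = -38.2500
edge 1: (1,15)→(3.5,8)  cross = 1·8 − 3.5·15 = -44.5000; (r_i+r_j)·cross = 4.5·-44.5000 = -200.2500
edge 2: (3.5,8)→(9,3)  cross = 3.5·3 − 9·8 = -61.5000; (r_i+r_j)·cross = 12.5·-61.5000 = -768.7500
edge 3: (9,3)→(19,3)  cross = 9·3 − 19·3 = -30.0000; (r_i+r_j)·cross = 28·-30.0000 = -840.0000
edge 4: (19,3)→(15,19.5)  cross = 19·19.5 − 15·3 = 325.5000; (r_i+r_j)·cross = 34·325.5000 = 11067.0000
edge 5: (15,19.5)→(11.5,29.5)  cross = 15·29.5 − 11.5·19.5 = 218.2500; (r_i+r_j)·cross = 26.5·218.2500 = 5783.6250
edge 6: (11.5,29.5)→(0.5,33)  cross = 11.5·33 − 0.5·29.5 = 364.7500; (r_i+r_j)·cross = 12·364.7500 = 4377.0000
Σcross = 747.0000 → A = |Σcross|/2 = 373.5000 mm²
Σ(r_i+r_j)·cross = 19380.3750 → first moment M = |Σ|/6 = 3230.0625
R_c = M/A = 3230.0625/373.5000 = 8.6481 mm
θ = 108° = 1.884956 rad
V = θ·R_c·A = 1.884956·8.6481·373.5000 = 6088.524 mm³

Volume = 6088.524 mm³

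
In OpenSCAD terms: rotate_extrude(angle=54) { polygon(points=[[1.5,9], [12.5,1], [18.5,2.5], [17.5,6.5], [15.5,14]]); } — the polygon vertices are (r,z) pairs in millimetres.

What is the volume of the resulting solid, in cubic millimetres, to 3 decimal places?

Volume = 1314.757 mm³

Profile (r,z), 5 vertices: (1.5,9) (12.5,1) (18.5,2.5) (17.5,6.5) (15.5,14)
edge 0: (1.5,9)→(12.5,1)  cross = 1.5·1 − 12.5·9 = -111.0000; (r_i+r_j)·cross = 14·-111.0000 = -1554.0000
edge 1: (12.5,1)→(18.5,2.5)  cross = 12.5·2.5 − 18.5·1 = 12.7500; (r_i+r_j)·cross = 31·12.7500 = 395.2500
edge 2: (18.5,2.5)→(17.5,6.5)  cross = 18.5·6.5 − 17.5·2.5 = 76.5000; (r_i+r_j)·cross = 36·76.5000 = 2754.0000
edge 3: (17.5,6.5)→(15.5,14)  cross = 17.5·14 − 15.5·6.5 = 144.2500; (r_i+r_j)·cross = 33·144.2500 = 4760.2500
edge 4: (15.5,14)→(1.5,9)  cross = 15.5·9 − 1.5·14 = 118.5000; (r_i+r_j)·cross = 17·118.5000 = 2014.5000
Σcross = 241.0000 → A = |Σcross|/2 = 120.5000 mm²
Σ(r_i+r_j)·cross = 8370.0000 → first moment M = |Σ|/6 = 1395.0000
R_c = M/A = 1395.0000/120.5000 = 11.5768 mm
θ = 54° = 0.942478 rad
V = θ·R_c·A = 0.942478·11.5768·120.5000 = 1314.757 mm³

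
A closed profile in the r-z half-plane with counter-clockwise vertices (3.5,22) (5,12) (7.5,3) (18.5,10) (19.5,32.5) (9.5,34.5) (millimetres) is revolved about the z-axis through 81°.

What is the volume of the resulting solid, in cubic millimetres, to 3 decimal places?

Profile (r,z), 6 vertices: (3.5,22) (5,12) (7.5,3) (18.5,10) (19.5,32.5) (9.5,34.5)
edge 0: (3.5,22)→(5,12)  cross = 3.5·12 − 5·22 = -68.0000; (r_i+r_j)·cross = 8.5·-68.0000 = -578.0000
edge 1: (5,12)→(7.5,3)  cross = 5·3 − 7.5·12 = -75.0000; (r_i+r_j)·cross = 12.5·-75.0000 = -937.5000
edge 2: (7.5,3)→(18.5,10)  cross = 7.5·10 − 18.5·3 = 19.5000; (r_i+r_j)·cross = 26·19.5000 = 507.0000
edge 3: (18.5,10)→(19.5,32.5)  cross = 18.5·32.5 − 19.5·10 = 406.2500; (r_i+r_j)·cross = 38·406.2500 = 15437.5000
edge 4: (19.5,32.5)→(9.5,34.5)  cross = 19.5·34.5 − 9.5·32.5 = 364.0000; (r_i+r_j)·cross = 29·364.0000 = 10556.0000
edge 5: (9.5,34.5)→(3.5,22)  cross = 9.5·22 − 3.5·34.5 = 88.2500; (r_i+r_j)·cross = 13·88.2500 = 1147.2500
Σcross = 735.0000 → A = |Σcross|/2 = 367.5000 mm²
Σ(r_i+r_j)·cross = 26132.2500 → first moment M = |Σ|/6 = 4355.3750
R_c = M/A = 4355.3750/367.5000 = 11.8514 mm
θ = 81° = 1.413717 rad
V = θ·R_c·A = 1.413717·11.8514·367.5000 = 6157.266 mm³

Volume = 6157.266 mm³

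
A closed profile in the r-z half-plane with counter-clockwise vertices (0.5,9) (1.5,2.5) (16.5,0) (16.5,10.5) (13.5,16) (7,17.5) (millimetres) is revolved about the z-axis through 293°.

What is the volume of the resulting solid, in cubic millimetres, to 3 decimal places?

Profile (r,z), 6 vertices: (0.5,9) (1.5,2.5) (16.5,0) (16.5,10.5) (13.5,16) (7,17.5)
edge 0: (0.5,9)→(1.5,2.5)  cross = 0.5·2.5 − 1.5·9 = -12.2500; (r_i+r_j)·cross = 2·-12.2500 = -24.5000
edge 1: (1.5,2.5)→(16.5,0)  cross = 1.5·0 − 16.5·2.5 = -41.2500; (r_i+r_j)·cross = 18·-41.2500 = -742.5000
edge 2: (16.5,0)→(16.5,10.5)  cross = 16.5·10.5 − 16.5·0 = 173.2500; (r_i+r_j)·cross = 33·173.2500 = 5717.2500
edge 3: (16.5,10.5)→(13.5,16)  cross = 16.5·16 − 13.5·10.5 = 122.2500; (r_i+r_j)·cross = 30·122.2500 = 3667.5000
edge 4: (13.5,16)→(7,17.5)  cross = 13.5·17.5 − 7·16 = 124.2500; (r_i+r_j)·cross = 20.5·124.2500 = 2547.1250
edge 5: (7,17.5)→(0.5,9)  cross = 7·9 − 0.5·17.5 = 54.2500; (r_i+r_j)·cross = 7.5·54.2500 = 406.8750
Σcross = 420.5000 → A = |Σcross|/2 = 210.2500 mm²
Σ(r_i+r_j)·cross = 11571.7500 → first moment M = |Σ|/6 = 1928.6250
R_c = M/A = 1928.6250/210.2500 = 9.1730 mm
θ = 293° = 5.113815 rad
V = θ·R_c·A = 5.113815·9.1730·210.2500 = 9862.631 mm³

Volume = 9862.631 mm³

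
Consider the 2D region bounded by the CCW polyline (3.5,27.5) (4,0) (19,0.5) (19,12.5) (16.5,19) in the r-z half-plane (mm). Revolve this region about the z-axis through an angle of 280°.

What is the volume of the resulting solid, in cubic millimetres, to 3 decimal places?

Profile (r,z), 5 vertices: (3.5,27.5) (4,0) (19,0.5) (19,12.5) (16.5,19)
edge 0: (3.5,27.5)→(4,0)  cross = 3.5·0 − 4·27.5 = -110.0000; (r_i+r_j)·cross = 7.5·-110.0000 = -825.0000
edge 1: (4,0)→(19,0.5)  cross = 4·0.5 − 19·0 = 2.0000; (r_i+r_j)·cross = 23·2.0000 = 46.0000
edge 2: (19,0.5)→(19,12.5)  cross = 19·12.5 − 19·0.5 = 228.0000; (r_i+r_j)·cross = 38·228.0000 = 8664.0000
edge 3: (19,12.5)→(16.5,19)  cross = 19·19 − 16.5·12.5 = 154.7500; (r_i+r_j)·cross = 35.5·154.7500 = 5493.6250
edge 4: (16.5,19)→(3.5,27.5)  cross = 16.5·27.5 − 3.5·19 = 387.2500; (r_i+r_j)·cross = 20·387.2500 = 7745.0000
Σcross = 662.0000 → A = |Σcross|/2 = 331.0000 mm²
Σ(r_i+r_j)·cross = 21123.6250 → first moment M = |Σ|/6 = 3520.6042
R_c = M/A = 3520.6042/331.0000 = 10.6363 mm
θ = 280° = 4.886922 rad
V = θ·R_c·A = 4.886922·10.6363·331.0000 = 17204.918 mm³

Volume = 17204.918 mm³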